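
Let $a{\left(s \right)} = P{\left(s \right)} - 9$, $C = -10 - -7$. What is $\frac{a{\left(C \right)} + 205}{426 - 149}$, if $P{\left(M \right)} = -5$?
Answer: $\frac{191}{277} \approx 0.68953$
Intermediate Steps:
$C = -3$ ($C = -10 + 7 = -3$)
$a{\left(s \right)} = -14$ ($a{\left(s \right)} = -5 - 9 = -14$)
$\frac{a{\left(C \right)} + 205}{426 - 149} = \frac{-14 + 205}{426 - 149} = \frac{191}{277}$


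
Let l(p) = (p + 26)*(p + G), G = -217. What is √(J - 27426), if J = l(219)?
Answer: 2*I*√6734 ≈ 164.12*I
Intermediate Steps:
l(p) = (-217 + p)*(26 + p) (l(p) = (p + 26)*(p - 217) = (26 + p)*(-217 + p) = (-217 + p)*(26 + p))
J = 490 (J = -5642 + 219² - 191*219 = -5642 + 47961 - 41829 = 490)
√(J - 27426) = √(490 - 27426) = √(-26936) = 2*I*√6734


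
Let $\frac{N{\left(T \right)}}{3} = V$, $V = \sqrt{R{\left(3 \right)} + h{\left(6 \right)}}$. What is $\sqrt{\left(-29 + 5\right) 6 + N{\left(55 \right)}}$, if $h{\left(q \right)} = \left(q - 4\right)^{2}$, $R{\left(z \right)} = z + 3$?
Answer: $\sqrt{-144 + 3 \sqrt{10}} \approx 11.598 i$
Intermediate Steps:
$R{\left(z \right)} = 3 + z$
$h{\left(q \right)} = \left(-4 + q\right)^{2}$
$V = \sqrt{10}$ ($V = \sqrt{\left(3 + 3\right) + \left(-4 + 6\right)^{2}} = \sqrt{6 + 2^{2}} = \sqrt{6 + 4} = \sqrt{10} \approx 3.1623$)
$N{\left(T \right)} = 3 \sqrt{10}$
$\sqrt{\left(-29 + 5\right) 6 + N{\left(55 \right)}} = \sqrt{\left(-29 + 5\right) 6 + 3 \sqrt{10}} = \sqrt{\left(-24\right) 6 + 3 \sqrt{10}} = \sqrt{-144 + 3 \sqrt{10}}$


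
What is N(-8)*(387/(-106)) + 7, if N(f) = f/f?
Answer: 355/106 ≈ 3.3491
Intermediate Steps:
N(f) = 1
N(-8)*(387/(-106)) + 7 = 1*(387/(-106)) + 7 = 1*(387*(-1/106)) + 7 = 1*(-387/106) + 7 = -387/106 + 7 = 355/106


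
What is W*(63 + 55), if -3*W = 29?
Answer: -3422/3 ≈ -1140.7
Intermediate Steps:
W = -29/3 (W = -⅓*29 = -29/3 ≈ -9.6667)
W*(63 + 55) = -29*(63 + 55)/3 = -29/3*118 = -3422/3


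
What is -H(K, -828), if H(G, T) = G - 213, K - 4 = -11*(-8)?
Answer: 121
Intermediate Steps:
K = 92 (K = 4 - 11*(-8) = 4 + 88 = 92)
H(G, T) = -213 + G
-H(K, -828) = -(-213 + 92) = -1*(-121) = 121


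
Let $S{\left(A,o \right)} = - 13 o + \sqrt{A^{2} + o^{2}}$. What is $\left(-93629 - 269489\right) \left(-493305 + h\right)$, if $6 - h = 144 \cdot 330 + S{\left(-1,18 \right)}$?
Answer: $196296144030 + 1815590 \sqrt{13} \approx 1.963 \cdot 10^{11}$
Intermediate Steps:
$S{\left(A,o \right)} = \sqrt{A^{2} + o^{2}} - 13 o$
$h = -47280 - 5 \sqrt{13}$ ($h = 6 - \left(144 \cdot 330 + \left(\sqrt{\left(-1\right)^{2} + 18^{2}} - 234\right)\right) = 6 - \left(47520 - \left(234 - \sqrt{1 + 324}\right)\right) = 6 - \left(47520 - \left(234 - \sqrt{325}\right)\right) = 6 - \left(47520 - \left(234 - 5 \sqrt{13}\right)\right) = 6 - \left(47286 + 5 \sqrt{13}\right) = -47280 - 5 \sqrt{13} \approx -47298.0$)
$\left(-93629 - 269489\right) \left(-493305 + h\right) = \left(-93629 - 269489\right) \left(-493305 - \left(47280 + 5 \sqrt{13}\right)\right) = - 363118 \left(-540585 - 5 \sqrt{13}\right) = 196296144030 + 1815590 \sqrt{13}$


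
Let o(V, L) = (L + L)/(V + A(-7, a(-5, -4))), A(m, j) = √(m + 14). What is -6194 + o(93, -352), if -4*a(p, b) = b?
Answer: -26797010/4321 + 352*√7/4321 ≈ -6201.4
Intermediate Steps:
a(p, b) = -b/4
A(m, j) = √(14 + m)
o(V, L) = 2*L/(V + √7) (o(V, L) = (L + L)/(V + √(14 - 7)) = (2*L)/(V + √7) = 2*L/(V + √7))
-6194 + o(93, -352) = -6194 + 2*(-352)/(93 + √7) = -6194 - 704/(93 + √7)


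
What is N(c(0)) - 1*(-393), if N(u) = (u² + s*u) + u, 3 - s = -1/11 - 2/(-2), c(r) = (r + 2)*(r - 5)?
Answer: 5083/11 ≈ 462.09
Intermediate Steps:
c(r) = (-5 + r)*(2 + r) (c(r) = (2 + r)*(-5 + r) = (-5 + r)*(2 + r))
s = 23/11 (s = 3 - (-1/11 - 2/(-2)) = 3 - (-1*1/11 - 2*(-½)) = 3 - (-1/11 + 1) = 3 - 1*10/11 = 3 - 10/11 = 23/11 ≈ 2.0909)
N(u) = u² + 34*u/11 (N(u) = (u² + 23*u/11) + u = u² + 34*u/11)
N(c(0)) - 1*(-393) = (-10 + 0² - 3*0)*(34 + 11*(-10 + 0² - 3*0))/11 - 1*(-393) = (-10 + 0 + 0)*(34 + 11*(-10 + 0 + 0))/11 + 393 = (1/11)*(-10)*(34 + 11*(-10)) + 393 = (1/11)*(-10)*(34 - 110) + 393 = (1/11)*(-10)*(-76) + 393 = 760/11 + 393 = 5083/11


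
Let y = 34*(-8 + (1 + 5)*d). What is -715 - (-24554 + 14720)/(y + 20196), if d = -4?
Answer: -6826193/9554 ≈ -714.49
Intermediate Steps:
y = -1088 (y = 34*(-8 + (1 + 5)*(-4)) = 34*(-8 + 6*(-4)) = 34*(-8 - 24) = 34*(-32) = -1088)
-715 - (-24554 + 14720)/(y + 20196) = -715 - (-24554 + 14720)/(-1088 + 20196) = -715 - (-9834)/19108 = -715 - 1*(-4917/9554) = -715 + 4917/9554 = -6826193/9554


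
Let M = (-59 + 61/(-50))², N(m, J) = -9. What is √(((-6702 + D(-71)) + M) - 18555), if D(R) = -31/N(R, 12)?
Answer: I*√486609911/150 ≈ 147.06*I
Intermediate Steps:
M = 9066121/2500 (M = (-59 + 61*(-1/50))² = (-59 - 61/50)² = (-3011/50)² = 9066121/2500 ≈ 3626.4)
D(R) = 31/9 (D(R) = -31/(-9) = -31*(-⅑) = 31/9)
√(((-6702 + D(-71)) + M) - 18555) = √(((-6702 + 31/9) + 9066121/2500) - 18555) = √((-60287/9 + 9066121/2500) - 18555) = √(-69122411/22500 - 18555) = √(-486609911/22500) = I*√486609911/150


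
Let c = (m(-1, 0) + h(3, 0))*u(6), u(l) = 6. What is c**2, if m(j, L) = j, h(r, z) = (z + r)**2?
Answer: 2304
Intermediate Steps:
h(r, z) = (r + z)**2
c = 48 (c = (-1 + (3 + 0)**2)*6 = (-1 + 3**2)*6 = (-1 + 9)*6 = 8*6 = 48)
c**2 = 48**2 = 2304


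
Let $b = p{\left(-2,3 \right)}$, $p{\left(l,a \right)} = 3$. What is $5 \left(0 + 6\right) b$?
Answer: $90$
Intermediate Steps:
$b = 3$
$5 \left(0 + 6\right) b = 5 \left(0 + 6\right) 3 = 5 \cdot 6 \cdot 3 = 30 \cdot 3 = 90$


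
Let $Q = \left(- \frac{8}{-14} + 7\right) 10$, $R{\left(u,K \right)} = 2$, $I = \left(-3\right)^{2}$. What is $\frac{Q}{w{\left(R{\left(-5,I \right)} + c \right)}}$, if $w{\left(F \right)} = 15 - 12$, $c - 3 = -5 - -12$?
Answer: $\frac{530}{21} \approx 25.238$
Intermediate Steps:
$I = 9$
$c = 10$ ($c = 3 - -7 = 3 + \left(-5 + 12\right) = 3 + 7 = 10$)
$w{\left(F \right)} = 3$
$Q = \frac{530}{7}$ ($Q = \left(\left(-8\right) \left(- \frac{1}{14}\right) + 7\right) 10 = \left(\frac{4}{7} + 7\right) 10 = \frac{53}{7} \cdot 10 = \frac{530}{7} \approx 75.714$)
$\frac{Q}{w{\left(R{\left(-5,I \right)} + c \right)}} = \frac{530}{7 \cdot 3} = \frac{530}{7} \cdot \frac{1}{3} = \frac{530}{21}$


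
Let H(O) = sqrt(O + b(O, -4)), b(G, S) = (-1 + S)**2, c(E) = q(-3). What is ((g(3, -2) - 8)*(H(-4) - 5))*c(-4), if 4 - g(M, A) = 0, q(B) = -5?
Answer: -100 + 20*sqrt(21) ≈ -8.3485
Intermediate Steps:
g(M, A) = 4 (g(M, A) = 4 - 1*0 = 4 + 0 = 4)
c(E) = -5
H(O) = sqrt(25 + O) (H(O) = sqrt(O + (-1 - 4)**2) = sqrt(O + (-5)**2) = sqrt(O + 25) = sqrt(25 + O))
((g(3, -2) - 8)*(H(-4) - 5))*c(-4) = ((4 - 8)*(sqrt(25 - 4) - 5))*(-5) = -4*(sqrt(21) - 5)*(-5) = -4*(-5 + sqrt(21))*(-5) = (20 - 4*sqrt(21))*(-5) = -100 + 20*sqrt(21)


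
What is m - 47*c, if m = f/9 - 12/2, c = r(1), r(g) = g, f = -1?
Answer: -478/9 ≈ -53.111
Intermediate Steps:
c = 1
m = -55/9 (m = -1/9 - 12/2 = -1*⅑ - 12*½ = -⅑ - 6 = -55/9 ≈ -6.1111)
m - 47*c = -55/9 - 47*1 = -55/9 - 47 = -478/9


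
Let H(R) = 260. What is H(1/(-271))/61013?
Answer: 260/61013 ≈ 0.0042614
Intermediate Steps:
H(1/(-271))/61013 = 260/61013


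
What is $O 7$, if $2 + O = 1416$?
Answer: $9898$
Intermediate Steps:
$O = 1414$ ($O = -2 + 1416 = 1414$)
$O 7 = 1414 \cdot 7 = 9898$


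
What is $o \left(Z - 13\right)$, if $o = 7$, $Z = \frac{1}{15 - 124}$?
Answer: $- \frac{9926}{109} \approx -91.064$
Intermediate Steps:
$Z = - \frac{1}{109}$ ($Z = \frac{1}{-109} = - \frac{1}{109} \approx -0.0091743$)
$o \left(Z - 13\right) = 7 \left(- \frac{1}{109} - 13\right) = 7 \left(- \frac{1418}{109}\right) = - \frac{9926}{109}$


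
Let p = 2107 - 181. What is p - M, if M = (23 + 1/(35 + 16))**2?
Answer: 3631250/2601 ≈ 1396.1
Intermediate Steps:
p = 1926
M = 1378276/2601 (M = (23 + 1/51)**2 = (1174/51)**2 = 1378276/2601 ≈ 529.90)
p - M = 1926 - 1*1378276/2601 = 1926 - 1378276/2601 = 3631250/2601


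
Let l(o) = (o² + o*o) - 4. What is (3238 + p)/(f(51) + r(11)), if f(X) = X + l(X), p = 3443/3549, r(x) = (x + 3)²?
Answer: 2299021/3864861 ≈ 0.59485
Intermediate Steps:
l(o) = -4 + 2*o² (l(o) = (o² + o²) - 4 = 2*o² - 4 = -4 + 2*o²)
r(x) = (3 + x)²
p = 3443/3549 (p = 3443*(1/3549) = 3443/3549 ≈ 0.97013)
f(X) = -4 + X + 2*X² (f(X) = X + (-4 + 2*X²) = -4 + X + 2*X²)
(3238 + p)/(f(51) + r(11)) = (3238 + 3443/3549)/((-4 + 51 + 2*51²) + (3 + 11)²) = 11495105/(3549*((-4 + 51 + 2*2601) + 14²)) = 11495105/(3549*((-4 + 51 + 5202) + 196)) = 11495105/(3549*(5249 + 196)) = (11495105/3549)/5445 = (11495105/3549)*(1/5445) = 2299021/3864861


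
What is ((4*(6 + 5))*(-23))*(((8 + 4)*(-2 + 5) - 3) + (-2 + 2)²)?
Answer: -33396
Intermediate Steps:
((4*(6 + 5))*(-23))*(((8 + 4)*(-2 + 5) - 3) + (-2 + 2)²) = ((4*11)*(-23))*((12*3 - 3) + 0²) = (44*(-23))*((36 - 3) + 0) = -1012*(33 + 0) = -1012*33 = -33396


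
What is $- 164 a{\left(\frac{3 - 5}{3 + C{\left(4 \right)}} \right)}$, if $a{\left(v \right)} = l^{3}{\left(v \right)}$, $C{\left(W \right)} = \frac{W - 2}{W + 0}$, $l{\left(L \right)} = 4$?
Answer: $-10496$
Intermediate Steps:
$C{\left(W \right)} = \frac{-2 + W}{W}$
$a{\left(v \right)} = 64$ ($a{\left(v \right)} = 4^{3} = 64$)
$- 164 a{\left(\frac{3 - 5}{3 + C{\left(4 \right)}} \right)} = \left(-164\right) 64 = -10496$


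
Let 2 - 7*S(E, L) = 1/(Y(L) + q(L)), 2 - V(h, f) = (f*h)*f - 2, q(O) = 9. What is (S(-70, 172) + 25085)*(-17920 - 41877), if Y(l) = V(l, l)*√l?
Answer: -5195799982345056508185308/3463809317636353 - 202849123912*√43/10391427952909059 ≈ -1.5000e+9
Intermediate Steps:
V(h, f) = 4 - h*f² (V(h, f) = 2 - ((f*h)*f - 2) = 2 - (h*f² - 2) = 2 - (-2 + h*f²) = 2 + (2 - h*f²) = 4 - h*f²)
Y(l) = √l*(4 - l³) (Y(l) = (4 - l*l²)*√l = (4 - l³)*√l = √l*(4 - l³))
S(E, L) = 2/7 - 1/(7*(9 + √L*(4 - L³))) (S(E, L) = 2/7 - 1/(7*(√L*(4 - L³) + 9)) = 2/7 - 1/(7*(9 + √L*(4 - L³))))
(S(-70, 172) + 25085)*(-17920 - 41877) = ((-17 + 2*√172*(-4 + 172³))/(7*(-9 + √172*(-4 + 172³))) + 25085)*(-17920 - 41877) = ((-17 + 2*(2*√43)*(-4 + 5088448))/(7*(-9 + (2*√43)*(-4 + 5088448))) + 25085)*(-59797) = ((-17 + 2*(2*√43)*5088444)/(7*(-9 + (2*√43)*5088444)) + 25085)*(-59797) = ((-17 + 20353776*√43)/(7*(-9 + 10176888*√43)) + 25085)*(-59797) = (25085 + (-17 + 20353776*√43)/(7*(-9 + 10176888*√43)))*(-59797) = -1500007745 - 59797*(-17 + 20353776*√43)/(7*(-9 + 10176888*√43))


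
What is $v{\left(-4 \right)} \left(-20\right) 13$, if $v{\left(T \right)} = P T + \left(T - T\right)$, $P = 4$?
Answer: $4160$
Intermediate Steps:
$v{\left(T \right)} = 4 T$ ($v{\left(T \right)} = 4 T + \left(T - T\right) = 4 T + 0 = 4 T$)
$v{\left(-4 \right)} \left(-20\right) 13 = 4 \left(-4\right) \left(-20\right) 13 = \left(-16\right) \left(-20\right) 13 = 320 \cdot 13 = 4160$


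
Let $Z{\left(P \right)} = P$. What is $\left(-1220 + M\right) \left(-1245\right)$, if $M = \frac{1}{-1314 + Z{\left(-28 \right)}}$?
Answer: $\frac{2038365045}{1342} \approx 1.5189 \cdot 10^{6}$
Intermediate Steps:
$M = - \frac{1}{1342}$ ($M = \frac{1}{-1314 - 28} = \frac{1}{-1342} = - \frac{1}{1342} \approx -0.00074516$)
$\left(-1220 + M\right) \left(-1245\right) = \left(-1220 - \frac{1}{1342}\right) \left(-1245\right) = \left(- \frac{1637241}{1342}\right) \left(-1245\right) = \frac{2038365045}{1342}$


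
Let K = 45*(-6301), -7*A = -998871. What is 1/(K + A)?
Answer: -7/985944 ≈ -7.0998e-6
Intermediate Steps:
A = 998871/7 (A = -⅐*(-998871) = 998871/7 ≈ 1.4270e+5)
K = -283545
1/(K + A) = 1/(-283545 + 998871/7) = 1/(-985944/7) = -7/985944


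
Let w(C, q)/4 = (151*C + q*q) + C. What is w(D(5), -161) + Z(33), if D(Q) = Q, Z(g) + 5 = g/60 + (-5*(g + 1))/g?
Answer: 70431503/660 ≈ 1.0671e+5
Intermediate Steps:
Z(g) = -5 + g/60 + (-5 - 5*g)/g (Z(g) = -5 + (g/60 + (-5*(g + 1))/g) = -5 + (g*(1/60) + (-5*(1 + g))/g) = -5 + (g/60 + (-5 - 5*g)/g) = -5 + g/60 + (-5 - 5*g)/g)
w(C, q) = 4*q² + 608*C (w(C, q) = 4*((151*C + q*q) + C) = 4*((151*C + q²) + C) = 4*((q² + 151*C) + C) = 4*(q² + 152*C) = 4*q² + 608*C)
w(D(5), -161) + Z(33) = (4*(-161)² + 608*5) + (-10 - 5/33 + (1/60)*33) = (4*25921 + 3040) + (-10 - 5*1/33 + 11/20) = (103684 + 3040) + (-10 - 5/33 + 11/20) = 106724 - 6337/660 = 70431503/660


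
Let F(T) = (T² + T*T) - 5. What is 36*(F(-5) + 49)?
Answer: 3384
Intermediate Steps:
F(T) = -5 + 2*T² (F(T) = (T² + T²) - 5 = 2*T² - 5 = -5 + 2*T²)
36*(F(-5) + 49) = 36*((-5 + 2*(-5)²) + 49) = 36*((-5 + 2*25) + 49) = 36*((-5 + 50) + 49) = 36*(45 + 49) = 36*94 = 3384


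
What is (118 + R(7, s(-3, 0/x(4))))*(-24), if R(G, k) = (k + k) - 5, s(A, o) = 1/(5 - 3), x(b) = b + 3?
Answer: -2736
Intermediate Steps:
x(b) = 3 + b
s(A, o) = 1/2
R(G, k) = -5 + 2*k (R(G, k) = 2*k - 5 = -5 + 2*k)
(118 + R(7, s(-3, 0/x(4))))*(-24) = (118 + (-5 + 2*(1/2)))*(-24) = (118 + (-5 + 1))*(-24) = (118 - 4)*(-24) = 114*(-24) = -2736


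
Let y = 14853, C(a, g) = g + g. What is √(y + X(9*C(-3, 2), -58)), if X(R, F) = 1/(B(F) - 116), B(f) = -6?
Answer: √221071930/122 ≈ 121.87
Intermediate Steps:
C(a, g) = 2*g
X(R, F) = -1/122 (X(R, F) = 1/(-6 - 116) = 1/(-122) = -1/122)
√(y + X(9*C(-3, 2), -58)) = √(14853 - 1/122) = √(1812065/122) = √221071930/122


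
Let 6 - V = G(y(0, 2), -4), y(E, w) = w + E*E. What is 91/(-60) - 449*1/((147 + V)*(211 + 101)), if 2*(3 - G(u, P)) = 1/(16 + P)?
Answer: -4286923/2808780 ≈ -1.5263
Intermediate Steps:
y(E, w) = w + E²
G(u, P) = 3 - 1/(2*(16 + P))
V = 73/24 (V = 6 - (95 + 6*(-4))/(2*(16 - 4)) = 6 - (95 - 24)/(2*12) = 6 - 71/(2*12) = 6 - 1*71/24 = 6 - 71/24 = 73/24 ≈ 3.0417)
91/(-60) - 449*1/((147 + V)*(211 + 101)) = 91/(-60) - 449*1/((147 + 73/24)*(211 + 101)) = 91*(-1/60) - 449/(312*(3601/24)) = -91/60 - 449/46813 = -4286923/2808780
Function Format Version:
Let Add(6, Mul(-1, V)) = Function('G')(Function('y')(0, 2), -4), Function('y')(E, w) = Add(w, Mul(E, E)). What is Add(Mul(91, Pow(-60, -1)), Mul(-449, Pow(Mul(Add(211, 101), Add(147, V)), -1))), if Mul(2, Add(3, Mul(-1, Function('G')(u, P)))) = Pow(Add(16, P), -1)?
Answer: Rational(-4286923, 2808780) ≈ -1.5263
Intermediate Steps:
Function('y')(E, w) = Add(w, Pow(E, 2))
Function('G')(u, P) = Add(3, Mul(Rational(-1, 2), Pow(Add(16, P), -1)))
V = Rational(73, 24) (V = Add(6, Mul(-1, Mul(Rational(1, 2), Pow(Add(16, -4), -1), Add(95, Mul(6, -4))))) = Add(6, Mul(-1, Mul(Rational(1, 2), Pow(12, -1), Add(95, -24)))) = Add(6, Mul(-1, Mul(Rational(1, 2), Rational(1, 12), 71))) = Add(6, Mul(-1, Rational(71, 24))) = Add(6, Rational(-71, 24)) = Rational(73, 24) ≈ 3.0417)
Add(Mul(91, Pow(-60, -1)), Mul(-449, Pow(Mul(Add(211, 101), Add(147, V)), -1))) = Add(Mul(91, Pow(-60, -1)), Mul(-449, Pow(Mul(Add(211, 101), Add(147, Rational(73, 24))), -1))) = Add(Mul(91, Rational(-1, 60)), Mul(-449, Pow(Mul(312, Rational(3601, 24)), -1))) = Add(Rational(-91, 60), Mul(-449, Pow(46813, -1))) = Add(Rational(-91, 60), Mul(-449, Rational(1, 46813))) = Add(Rational(-91, 60), Rational(-449, 46813)) = Rational(-4286923, 2808780)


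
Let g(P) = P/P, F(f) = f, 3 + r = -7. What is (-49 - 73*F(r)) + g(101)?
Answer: 682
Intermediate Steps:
r = -10 (r = -3 - 7 = -10)
g(P) = 1
(-49 - 73*F(r)) + g(101) = (-49 - 73*(-10)) + 1 = (-49 + 730) + 1 = 681 + 1 = 682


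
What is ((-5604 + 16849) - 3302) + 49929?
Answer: 57872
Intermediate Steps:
((-5604 + 16849) - 3302) + 49929 = (11245 - 3302) + 49929 = 7943 + 49929 = 57872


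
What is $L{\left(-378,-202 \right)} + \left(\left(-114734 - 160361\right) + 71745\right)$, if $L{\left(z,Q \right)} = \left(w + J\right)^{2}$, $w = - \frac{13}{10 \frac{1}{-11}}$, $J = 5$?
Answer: $- \frac{20297751}{100} \approx -2.0298 \cdot 10^{5}$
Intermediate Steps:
$w = \frac{143}{10}$ ($w = - \frac{13}{10 \left(- \frac{1}{11}\right)} = - \frac{13}{- \frac{10}{11}} = \left(-13\right) \left(- \frac{11}{10}\right) = \frac{143}{10} \approx 14.3$)
$L{\left(z,Q \right)} = \frac{37249}{100}$ ($L{\left(z,Q \right)} = \left(\frac{143}{10} + 5\right)^{2} = \left(\frac{193}{10}\right)^{2} = \frac{37249}{100}$)
$L{\left(-378,-202 \right)} + \left(\left(-114734 - 160361\right) + 71745\right) = \frac{37249}{100} + \left(\left(-114734 - 160361\right) + 71745\right) = \frac{37249}{100} + \left(-275095 + 71745\right) = \frac{37249}{100} - 203350 = - \frac{20297751}{100}$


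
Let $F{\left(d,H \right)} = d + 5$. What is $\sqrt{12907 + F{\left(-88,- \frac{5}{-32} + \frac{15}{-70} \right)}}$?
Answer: $2 \sqrt{3206} \approx 113.24$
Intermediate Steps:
$F{\left(d,H \right)} = 5 + d$
$\sqrt{12907 + F{\left(-88,- \frac{5}{-32} + \frac{15}{-70} \right)}} = \sqrt{12907 + \left(5 - 88\right)} = \sqrt{12907 - 83} = \sqrt{12824} = 2 \sqrt{3206}$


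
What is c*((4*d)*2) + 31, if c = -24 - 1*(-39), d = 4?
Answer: 511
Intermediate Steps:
c = 15 (c = -24 + 39 = 15)
c*((4*d)*2) + 31 = 15*((4*4)*2) + 31 = 15*(16*2) + 31 = 15*32 + 31 = 480 + 31 = 511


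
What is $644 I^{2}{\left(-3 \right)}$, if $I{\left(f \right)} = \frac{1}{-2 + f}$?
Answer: $\frac{644}{25} \approx 25.76$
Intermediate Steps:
$644 I^{2}{\left(-3 \right)} = 644 \left(\frac{1}{-2 - 3}\right)^{2} = 644 \left(\frac{1}{-5}\right)^{2} = 644 \left(- \frac{1}{5}\right)^{2} = 644 \cdot \frac{1}{25} = \frac{644}{25}$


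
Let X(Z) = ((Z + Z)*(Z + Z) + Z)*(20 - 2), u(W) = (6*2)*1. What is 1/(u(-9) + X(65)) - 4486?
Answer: -1369943651/305382 ≈ -4486.0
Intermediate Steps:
u(W) = 12 (u(W) = 12*1 = 12)
X(Z) = 18*Z + 72*Z**2 (X(Z) = ((2*Z)*(2*Z) + Z)*18 = (4*Z**2 + Z)*18 = (Z + 4*Z**2)*18 = 18*Z + 72*Z**2)
1/(u(-9) + X(65)) - 4486 = 1/(12 + 18*65*(1 + 4*65)) - 4486 = 1/(12 + 18*65*(1 + 260)) - 4486 = 1/(12 + 18*65*261) - 4486 = 1/(12 + 305370) - 4486 = 1/305382 - 4486 = -1369943651/305382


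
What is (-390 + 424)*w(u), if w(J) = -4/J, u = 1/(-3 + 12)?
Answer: -1224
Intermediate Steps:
u = 1/9 ≈ 0.11111
(-390 + 424)*w(u) = (-390 + 424)*(-4/1/9) = 34*(-4*9) = 34*(-36) = -1224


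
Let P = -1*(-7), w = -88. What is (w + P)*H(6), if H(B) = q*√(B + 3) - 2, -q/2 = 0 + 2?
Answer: 1134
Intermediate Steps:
P = 7
q = -4 (q = -2*(0 + 2) = -2*2 = -4)
H(B) = -2 - 4*√(3 + B) (H(B) = -4*√(B + 3) - 2 = -4*√(3 + B) - 2 = -2 - 4*√(3 + B))
(w + P)*H(6) = (-88 + 7)*(-2 - 4*√(3 + 6)) = -81*(-2 - 4*√9) = -81*(-2 - 4*3) = -81*(-2 - 12) = -81*(-14) = 1134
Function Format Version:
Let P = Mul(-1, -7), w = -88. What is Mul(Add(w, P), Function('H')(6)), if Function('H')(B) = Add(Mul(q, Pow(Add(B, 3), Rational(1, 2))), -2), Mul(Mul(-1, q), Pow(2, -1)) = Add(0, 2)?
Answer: 1134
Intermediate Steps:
P = 7
q = -4 (q = Mul(-2, Add(0, 2)) = Mul(-2, 2) = -4)
Function('H')(B) = Add(-2, Mul(-4, Pow(Add(3, B), Rational(1, 2)))) (Function('H')(B) = Add(Mul(-4, Pow(Add(B, 3), Rational(1, 2))), -2) = Add(Mul(-4, Pow(Add(3, B), Rational(1, 2))), -2) = Add(-2, Mul(-4, Pow(Add(3, B), Rational(1, 2)))))
Mul(Add(w, P), Function('H')(6)) = Mul(Add(-88, 7), Add(-2, Mul(-4, Pow(Add(3, 6), Rational(1, 2))))) = Mul(-81, Add(-2, Mul(-4, Pow(9, Rational(1, 2))))) = Mul(-81, Add(-2, Mul(-4, 3))) = Mul(-81, Add(-2, -12)) = Mul(-81, -14) = 1134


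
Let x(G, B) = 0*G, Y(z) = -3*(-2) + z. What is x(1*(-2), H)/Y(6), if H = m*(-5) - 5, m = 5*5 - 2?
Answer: 0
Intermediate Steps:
m = 23 (m = 25 - 2 = 23)
Y(z) = 6 + z
H = -120 (H = 23*(-5) - 5 = -115 - 5 = -120)
x(G, B) = 0
x(1*(-2), H)/Y(6) = 0/(6 + 6) = 0/12 = 0*(1/12) = 0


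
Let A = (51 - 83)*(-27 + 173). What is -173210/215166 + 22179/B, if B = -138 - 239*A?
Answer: -94305800993/120113192010 ≈ -0.78514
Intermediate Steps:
A = -4672 (A = -32*146 = -4672)
B = 1116470 (B = -138 - 239*(-4672) = -138 + 1116608 = 1116470)
-173210/215166 + 22179/B = -173210/215166 + 22179/1116470 = -173210*1/215166 + 22179*(1/1116470) = -86605/107583 + 22179/1116470 = -94305800993/120113192010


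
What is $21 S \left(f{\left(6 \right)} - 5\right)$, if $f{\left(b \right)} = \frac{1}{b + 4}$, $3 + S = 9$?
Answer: $- \frac{3087}{5} \approx -617.4$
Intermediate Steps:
$S = 6$ ($S = -3 + 9 = 6$)
$f{\left(b \right)} = \frac{1}{4 + b}$
$21 S \left(f{\left(6 \right)} - 5\right) = 21 \cdot 6 \left(\frac{1}{4 + 6} - 5\right) = 126 \left(\frac{1}{10} - 5\right) = 126 \left(- \frac{49}{10}\right) = - \frac{3087}{5}$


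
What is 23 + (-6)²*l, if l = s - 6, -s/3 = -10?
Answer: 887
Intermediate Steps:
s = 30 (s = -3*(-10) = 30)
l = 24 (l = 30 - 6 = 24)
23 + (-6)²*l = 23 + (-6)²*24 = 23 + 36*24 = 23 + 864 = 887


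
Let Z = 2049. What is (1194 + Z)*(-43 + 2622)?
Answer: 8363697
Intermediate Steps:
(1194 + Z)*(-43 + 2622) = (1194 + 2049)*(-43 + 2622) = 3243*2579 = 8363697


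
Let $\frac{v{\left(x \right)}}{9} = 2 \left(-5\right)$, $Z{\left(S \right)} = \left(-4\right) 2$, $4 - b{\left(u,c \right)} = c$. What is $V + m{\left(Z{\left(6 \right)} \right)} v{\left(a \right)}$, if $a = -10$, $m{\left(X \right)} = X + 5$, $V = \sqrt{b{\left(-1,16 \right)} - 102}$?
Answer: $270 + i \sqrt{114} \approx 270.0 + 10.677 i$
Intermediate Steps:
$b{\left(u,c \right)} = 4 - c$
$Z{\left(S \right)} = -8$
$V = i \sqrt{114}$ ($V = \sqrt{\left(4 - 16\right) - 102} = \sqrt{-12 - 102} = \sqrt{-114} = i \sqrt{114} \approx 10.677 i$)
$m{\left(X \right)} = 5 + X$
$v{\left(x \right)} = -90$ ($v{\left(x \right)} = 9 \cdot 2 \left(-5\right) = 9 \left(-10\right) = -90$)
$V + m{\left(Z{\left(6 \right)} \right)} v{\left(a \right)} = i \sqrt{114} + \left(5 - 8\right) \left(-90\right) = i \sqrt{114} - -270 = i \sqrt{114} + 270 = 270 + i \sqrt{114}$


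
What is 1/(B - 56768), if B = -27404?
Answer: -1/84172 ≈ -1.1880e-5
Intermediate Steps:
1/(B - 56768) = 1/(-27404 - 56768) = 1/(-84172) = -1/84172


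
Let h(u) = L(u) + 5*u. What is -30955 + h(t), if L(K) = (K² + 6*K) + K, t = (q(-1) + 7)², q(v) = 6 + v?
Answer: -8491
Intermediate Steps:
t = 144 (t = ((6 - 1) + 7)² = (5 + 7)² = 12² = 144)
L(K) = K² + 7*K
h(u) = 5*u + u*(7 + u) (h(u) = u*(7 + u) + 5*u = 5*u + u*(7 + u))
-30955 + h(t) = -30955 + 144*(12 + 144) = -30955 + 144*156 = -30955 + 22464 = -8491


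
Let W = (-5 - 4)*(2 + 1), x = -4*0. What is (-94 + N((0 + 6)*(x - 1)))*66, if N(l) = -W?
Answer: -4422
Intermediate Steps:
x = 0
W = -27 (W = -9*3 = -27)
N(l) = 27 (N(l) = -1*(-27) = 27)
(-94 + N((0 + 6)*(x - 1)))*66 = (-94 + 27)*66 = -67*66 = -4422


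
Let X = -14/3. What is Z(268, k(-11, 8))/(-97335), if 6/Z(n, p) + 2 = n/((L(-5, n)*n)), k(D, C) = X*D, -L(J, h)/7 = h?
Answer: 536/17395155 ≈ 3.0813e-5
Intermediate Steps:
L(J, h) = -7*h
X = -14/3 (X = -14*⅓ = -14/3 ≈ -4.6667)
k(D, C) = -14*D/3
Z(n, p) = 6/(-2 - 1/(7*n)) (Z(n, p) = 6/(-2 + n/(((-7*n)*n))) = 6/(-2 + n/((-7*n²))) = 6/(-2 + n*(-1/(7*n²))) = 6/(-2 - 1/(7*n)))
Z(268, k(-11, 8))/(-97335) = (42*268/(-1 - 14*268))/(-97335) = (42*268/(-1 - 3752))*(-1/97335) = (42*268/(-3753))*(-1/97335) = (42*268*(-1/3753))*(-1/97335) = -3752/1251*(-1/97335) = 536/17395155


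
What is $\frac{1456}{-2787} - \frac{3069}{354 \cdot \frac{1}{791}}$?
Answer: $- \frac{2255392699}{328866} \approx -6858.1$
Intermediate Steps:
$\frac{1456}{-2787} - \frac{3069}{354 \cdot \frac{1}{791}} = 1456 \left(- \frac{1}{2787}\right) - \frac{3069}{354 \cdot \frac{1}{791}} = - \frac{1456}{2787} - \frac{3069}{\frac{354}{791}} = - \frac{1456}{2787} - \frac{809193}{118} = - \frac{2255392699}{328866}$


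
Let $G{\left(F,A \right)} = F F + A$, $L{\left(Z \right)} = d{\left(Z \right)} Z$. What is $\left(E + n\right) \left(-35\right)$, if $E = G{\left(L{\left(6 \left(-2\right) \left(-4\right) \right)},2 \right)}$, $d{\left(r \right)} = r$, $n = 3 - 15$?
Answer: $-185794210$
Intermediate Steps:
$n = -12$ ($n = 3 - 15 = -12$)
$L{\left(Z \right)} = Z^{2}$ ($L{\left(Z \right)} = Z Z = Z^{2}$)
$G{\left(F,A \right)} = A + F^{2}$ ($G{\left(F,A \right)} = F^{2} + A = A + F^{2}$)
$E = 5308418$ ($E = 2 + \left(\left(6 \left(-2\right) \left(-4\right)\right)^{2}\right)^{2} = 2 + \left(\left(\left(-12\right) \left(-4\right)\right)^{2}\right)^{2} = 2 + \left(48^{2}\right)^{2} = 2 + 2304^{2} = 2 + 5308416 = 5308418$)
$\left(E + n\right) \left(-35\right) = \left(5308418 - 12\right) \left(-35\right) = 5308406 \left(-35\right) = -185794210$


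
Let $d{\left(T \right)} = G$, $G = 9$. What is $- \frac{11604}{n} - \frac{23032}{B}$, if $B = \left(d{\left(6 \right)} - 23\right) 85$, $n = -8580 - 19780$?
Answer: $\frac{16674907}{843710} \approx 19.764$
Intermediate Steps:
$n = -28360$ ($n = -8580 - 19780 = -28360$)
$d{\left(T \right)} = 9$
$B = -1190$ ($B = \left(9 - 23\right) 85 = \left(-14\right) 85 = -1190$)
$- \frac{11604}{n} - \frac{23032}{B} = - \frac{11604}{-28360} - \frac{23032}{-1190} = \left(-11604\right) \left(- \frac{1}{28360}\right) - - \frac{11516}{595} = \frac{2901}{7090} + \frac{11516}{595} = \frac{16674907}{843710}$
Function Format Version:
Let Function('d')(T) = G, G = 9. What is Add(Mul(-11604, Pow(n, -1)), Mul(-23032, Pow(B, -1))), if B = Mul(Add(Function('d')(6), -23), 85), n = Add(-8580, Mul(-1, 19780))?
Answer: Rational(16674907, 843710) ≈ 19.764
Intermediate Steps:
n = -28360 (n = Add(-8580, -19780) = -28360)
Function('d')(T) = 9
B = -1190 (B = Mul(Add(9, -23), 85) = Mul(-14, 85) = -1190)
Add(Mul(-11604, Pow(n, -1)), Mul(-23032, Pow(B, -1))) = Add(Mul(-11604, Pow(-28360, -1)), Mul(-23032, Pow(-1190, -1))) = Add(Mul(-11604, Rational(-1, 28360)), Mul(-23032, Rational(-1, 1190))) = Add(Rational(2901, 7090), Rational(11516, 595)) = Rational(16674907, 843710)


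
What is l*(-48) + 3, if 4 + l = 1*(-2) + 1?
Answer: 243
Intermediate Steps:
l = -5 (l = -4 + (1*(-2) + 1) = -4 + (-2 + 1) = -4 - 1 = -5)
l*(-48) + 3 = -5*(-48) + 3 = 240 + 3 = 243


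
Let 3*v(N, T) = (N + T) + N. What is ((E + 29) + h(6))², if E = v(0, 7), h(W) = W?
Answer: 12544/9 ≈ 1393.8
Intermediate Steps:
v(N, T) = T/3 + 2*N/3 (v(N, T) = ((N + T) + N)/3 = (T + 2*N)/3 = T/3 + 2*N/3)
E = 7/3 (E = (⅓)*7 + (⅔)*0 = 7/3 + 0 = 7/3 ≈ 2.3333)
((E + 29) + h(6))² = ((7/3 + 29) + 6)² = (94/3 + 6)² = (112/3)² = 12544/9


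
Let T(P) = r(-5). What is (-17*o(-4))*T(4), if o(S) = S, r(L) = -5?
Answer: -340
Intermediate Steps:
T(P) = -5
(-17*o(-4))*T(4) = -17*(-4)*(-5) = 68*(-5) = -340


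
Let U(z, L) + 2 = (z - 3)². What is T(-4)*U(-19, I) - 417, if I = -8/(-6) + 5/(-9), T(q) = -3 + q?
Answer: -3791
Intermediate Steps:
I = 7/9 (I = -8*(-⅙) + 5*(-⅑) = 4/3 - 5/9 = 7/9 ≈ 0.77778)
U(z, L) = -2 + (-3 + z)² (U(z, L) = -2 + (z - 3)² = -2 + (-3 + z)²)
T(-4)*U(-19, I) - 417 = (-3 - 4)*(-2 + (-3 - 19)²) - 417 = -7*(-2 + (-22)²) - 417 = -7*(-2 + 484) - 417 = -7*482 - 417 = -3374 - 417 = -3791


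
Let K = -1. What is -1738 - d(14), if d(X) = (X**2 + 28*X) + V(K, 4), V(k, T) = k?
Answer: -2325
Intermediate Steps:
d(X) = -1 + X**2 + 28*X (d(X) = (X**2 + 28*X) - 1 = -1 + X**2 + 28*X)
-1738 - d(14) = -1738 - (-1 + 14**2 + 28*14) = -1738 - (-1 + 196 + 392) = -1738 - 1*587 = -1738 - 587 = -2325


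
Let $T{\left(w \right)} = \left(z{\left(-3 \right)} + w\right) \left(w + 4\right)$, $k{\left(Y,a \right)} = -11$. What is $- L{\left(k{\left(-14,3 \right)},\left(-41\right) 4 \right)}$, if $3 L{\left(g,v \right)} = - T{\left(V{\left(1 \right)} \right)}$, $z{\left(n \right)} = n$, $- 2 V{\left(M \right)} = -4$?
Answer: $-2$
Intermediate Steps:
$V{\left(M \right)} = 2$ ($V{\left(M \right)} = \left(- \frac{1}{2}\right) \left(-4\right) = 2$)
$T{\left(w \right)} = \left(-3 + w\right) \left(4 + w\right)$ ($T{\left(w \right)} = \left(-3 + w\right) \left(w + 4\right) = \left(-3 + w\right) \left(4 + w\right)$)
$L{\left(g,v \right)} = 2$ ($L{\left(g,v \right)} = \frac{\left(-1\right) \left(-12 + 2 + 2^{2}\right)}{3} = \frac{\left(-1\right) \left(-12 + 2 + 4\right)}{3} = \frac{\left(-1\right) \left(-6\right)}{3} = \frac{1}{3} \cdot 6 = 2$)
$- L{\left(k{\left(-14,3 \right)},\left(-41\right) 4 \right)} = \left(-1\right) 2 = -2$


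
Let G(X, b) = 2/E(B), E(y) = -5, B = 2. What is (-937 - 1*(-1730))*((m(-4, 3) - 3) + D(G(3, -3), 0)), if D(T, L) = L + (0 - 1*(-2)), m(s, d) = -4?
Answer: -3965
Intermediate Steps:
G(X, b) = -⅖ (G(X, b) = 2/(-5) = 2*(-⅕) = -⅖)
D(T, L) = 2 + L (D(T, L) = L + (0 + 2) = L + 2 = 2 + L)
(-937 - 1*(-1730))*((m(-4, 3) - 3) + D(G(3, -3), 0)) = (-937 - 1*(-1730))*((-4 - 3) + (2 + 0)) = (-937 + 1730)*(-7 + 2) = 793*(-5) = -3965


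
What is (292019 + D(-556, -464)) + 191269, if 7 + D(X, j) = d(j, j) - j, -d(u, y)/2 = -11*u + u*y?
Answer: 42945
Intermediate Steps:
d(u, y) = 22*u - 2*u*y (d(u, y) = -2*(-11*u + u*y) = 22*u - 2*u*y)
D(X, j) = -7 - j + 2*j*(11 - j) (D(X, j) = -7 + (2*j*(11 - j) - j) = -7 + (-j + 2*j*(11 - j)) = -7 - j + 2*j*(11 - j))
(292019 + D(-556, -464)) + 191269 = (292019 + (-7 - 2*(-464)² + 21*(-464))) + 191269 = (292019 + (-7 - 2*215296 - 9744)) + 191269 = (292019 + (-7 - 430592 - 9744)) + 191269 = (292019 - 440343) + 191269 = -148324 + 191269 = 42945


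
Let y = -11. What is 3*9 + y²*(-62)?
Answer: -7475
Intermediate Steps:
3*9 + y²*(-62) = 3*9 + (-11)²*(-62) = 27 + 121*(-62) = 27 - 7502 = -7475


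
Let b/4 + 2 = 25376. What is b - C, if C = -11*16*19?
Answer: 104840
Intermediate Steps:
b = 101496 (b = -8 + 4*25376 = -8 + 101504 = 101496)
C = -3344 (C = -176*19 = -3344)
b - C = 101496 - 1*(-3344) = 101496 + 3344 = 104840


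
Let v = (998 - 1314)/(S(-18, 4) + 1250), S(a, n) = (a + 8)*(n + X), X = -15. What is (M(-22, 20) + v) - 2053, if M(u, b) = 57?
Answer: -678719/340 ≈ -1996.2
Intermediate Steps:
S(a, n) = (-15 + n)*(8 + a) (S(a, n) = (a + 8)*(n - 15) = (8 + a)*(-15 + n) = (-15 + n)*(8 + a))
v = -79/340 (v = (998 - 1314)/((-120 - 15*(-18) + 8*4 - 18*4) + 1250) = -316/((-120 + 270 + 32 - 72) + 1250) = -316/(110 + 1250) = -316/1360 = -316*1/1360 = -79/340 ≈ -0.23235)
(M(-22, 20) + v) - 2053 = (57 - 79/340) - 2053 = 19301/340 - 2053 = -678719/340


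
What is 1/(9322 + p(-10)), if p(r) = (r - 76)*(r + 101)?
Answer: 1/1496 ≈ 0.00066845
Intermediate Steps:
p(r) = (-76 + r)*(101 + r)
1/(9322 + p(-10)) = 1/(9322 + (-7676 + (-10)**2 + 25*(-10))) = 1/(9322 + (-7676 + 100 - 250)) = 1/(9322 - 7826) = 1/1496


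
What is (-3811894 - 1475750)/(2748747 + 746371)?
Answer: -2643822/1747559 ≈ -1.5129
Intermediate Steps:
(-3811894 - 1475750)/(2748747 + 746371) = -5287644/3495118 = -5287644*1/3495118 = -2643822/1747559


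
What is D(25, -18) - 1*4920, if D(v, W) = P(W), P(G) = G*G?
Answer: -4596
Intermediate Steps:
P(G) = G²
D(v, W) = W²
D(25, -18) - 1*4920 = (-18)² - 1*4920 = 324 - 4920 = -4596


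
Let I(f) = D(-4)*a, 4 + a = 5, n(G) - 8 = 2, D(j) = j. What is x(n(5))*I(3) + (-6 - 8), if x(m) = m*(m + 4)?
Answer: -574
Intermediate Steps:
n(G) = 10 (n(G) = 8 + 2 = 10)
a = 1 (a = -4 + 5 = 1)
x(m) = m*(4 + m)
I(f) = -4 (I(f) = -4*1 = -4)
x(n(5))*I(3) + (-6 - 8) = (10*(4 + 10))*(-4) + (-6 - 8) = (10*14)*(-4) - 14 = 140*(-4) - 14 = -560 - 14 = -574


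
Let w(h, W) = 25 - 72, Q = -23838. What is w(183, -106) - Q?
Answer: 23791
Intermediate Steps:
w(h, W) = -47
w(183, -106) - Q = -47 - 1*(-23838) = -47 + 23838 = 23791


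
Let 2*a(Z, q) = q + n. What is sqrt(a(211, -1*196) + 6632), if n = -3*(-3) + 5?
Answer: sqrt(6541) ≈ 80.876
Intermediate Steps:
n = 14 (n = 9 + 5 = 14)
a(Z, q) = 7 + q/2 (a(Z, q) = (q + 14)/2 = (14 + q)/2 = 7 + q/2)
sqrt(a(211, -1*196) + 6632) = sqrt((7 + (-1*196)/2) + 6632) = sqrt((7 + (1/2)*(-196)) + 6632) = sqrt((7 - 98) + 6632) = sqrt(-91 + 6632) = sqrt(6541)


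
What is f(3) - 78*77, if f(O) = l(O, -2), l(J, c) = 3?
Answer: -6003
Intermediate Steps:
f(O) = 3
f(3) - 78*77 = 3 - 78*77 = 3 - 6006 = -6003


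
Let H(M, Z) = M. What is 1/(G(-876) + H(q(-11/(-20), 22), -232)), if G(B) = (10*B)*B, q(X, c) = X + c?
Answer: 20/153475651 ≈ 1.3031e-7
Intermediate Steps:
G(B) = 10*B**2
1/(G(-876) + H(q(-11/(-20), 22), -232)) = 1/(10*(-876)**2 + (-11/(-20) + 22)) = 1/(10*767376 + (-11*(-1/20) + 22)) = 1/(7673760 + (11/20 + 22)) = 1/(7673760 + 451/20) = 1/(153475651/20) = 20/153475651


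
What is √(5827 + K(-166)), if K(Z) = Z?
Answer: 3*√629 ≈ 75.240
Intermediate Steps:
√(5827 + K(-166)) = √(5827 - 166) = √5661 = 3*√629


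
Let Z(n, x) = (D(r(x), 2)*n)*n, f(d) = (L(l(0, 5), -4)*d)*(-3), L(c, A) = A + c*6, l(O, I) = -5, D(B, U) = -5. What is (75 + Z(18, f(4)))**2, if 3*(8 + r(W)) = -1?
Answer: 2387025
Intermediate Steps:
r(W) = -25/3 (r(W) = -8 + (1/3)*(-1) = -8 - 1/3 = -25/3)
L(c, A) = A + 6*c
f(d) = 102*d (f(d) = ((-4 + 6*(-5))*d)*(-3) = ((-4 - 30)*d)*(-3) = -34*d*(-3) = 102*d)
Z(n, x) = -5*n**2 (Z(n, x) = (-5*n)*n = -5*n**2)
(75 + Z(18, f(4)))**2 = (75 - 5*18**2)**2 = (75 - 5*324)**2 = (75 - 1620)**2 = (-1545)**2 = 2387025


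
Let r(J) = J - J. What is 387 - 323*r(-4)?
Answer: 387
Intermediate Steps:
r(J) = 0
387 - 323*r(-4) = 387 - 323*0 = 387 + 0 = 387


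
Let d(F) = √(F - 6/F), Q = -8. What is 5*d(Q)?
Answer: 5*I*√29/2 ≈ 13.463*I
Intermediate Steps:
5*d(Q) = 5*√(-8 - 6/(-8)) = 5*√(-8 - 6*(-⅛)) = 5*√(-8 + ¾) = 5*√(-29/4) = 5*(I*√29/2) = 5*I*√29/2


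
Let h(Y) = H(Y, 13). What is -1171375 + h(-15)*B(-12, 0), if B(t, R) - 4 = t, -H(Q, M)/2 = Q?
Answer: -1171615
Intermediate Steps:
H(Q, M) = -2*Q
h(Y) = -2*Y
B(t, R) = 4 + t
-1171375 + h(-15)*B(-12, 0) = -1171375 + (-2*(-15))*(4 - 12) = -1171375 + 30*(-8) = -1171375 - 240 = -1171615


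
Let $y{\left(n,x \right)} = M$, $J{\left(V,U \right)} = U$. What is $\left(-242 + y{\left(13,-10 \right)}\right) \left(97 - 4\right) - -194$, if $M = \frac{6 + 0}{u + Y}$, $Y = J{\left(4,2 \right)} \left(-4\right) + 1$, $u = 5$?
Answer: $-22591$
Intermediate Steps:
$Y = -7$ ($Y = 2 \left(-4\right) + 1 = -8 + 1 = -7$)
$M = -3$ ($M = \frac{6 + 0}{5 - 7} = \frac{6}{-2} = 6 \left(- \frac{1}{2}\right) = -3$)
$y{\left(n,x \right)} = -3$
$\left(-242 + y{\left(13,-10 \right)}\right) \left(97 - 4\right) - -194 = \left(-242 - 3\right) \left(97 - 4\right) - -194 = \left(-245\right) 93 + 194 = -22785 + 194 = -22591$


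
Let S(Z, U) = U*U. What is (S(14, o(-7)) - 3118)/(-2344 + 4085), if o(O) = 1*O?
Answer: -3069/1741 ≈ -1.7628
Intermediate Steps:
o(O) = O
S(Z, U) = U²
(S(14, o(-7)) - 3118)/(-2344 + 4085) = ((-7)² - 3118)/(-2344 + 4085) = (49 - 3118)/1741 = -3069*1/1741 = -3069/1741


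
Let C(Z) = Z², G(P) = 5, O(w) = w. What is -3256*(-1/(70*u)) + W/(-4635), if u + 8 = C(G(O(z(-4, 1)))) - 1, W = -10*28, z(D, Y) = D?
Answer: 385129/129780 ≈ 2.9676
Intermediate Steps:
W = -280
u = 16 (u = -8 + (5² - 1) = -8 + (25 - 1) = -8 + 24 = 16)
-3256*(-1/(70*u)) + W/(-4635) = -3256/(-14*16*5) - 280/(-4635) = -3256/((-224*5)) - 280*(-1/4635) = -3256/(-1120) + 56/927 = -3256*(-1/1120) + 56/927 = 407/140 + 56/927 = 385129/129780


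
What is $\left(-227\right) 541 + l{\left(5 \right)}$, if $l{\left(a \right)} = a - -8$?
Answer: $-122794$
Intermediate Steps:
$l{\left(a \right)} = 8 + a$ ($l{\left(a \right)} = a + 8 = 8 + a$)
$\left(-227\right) 541 + l{\left(5 \right)} = \left(-227\right) 541 + \left(8 + 5\right) = -122807 + 13 = -122794$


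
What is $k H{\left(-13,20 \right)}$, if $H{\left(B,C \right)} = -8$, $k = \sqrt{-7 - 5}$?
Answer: $- 16 i \sqrt{3} \approx - 27.713 i$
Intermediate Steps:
$k = 2 i \sqrt{3}$ ($k = \sqrt{-12} = 2 i \sqrt{3} \approx 3.4641 i$)
$k H{\left(-13,20 \right)} = 2 i \sqrt{3} \left(-8\right) = - 16 i \sqrt{3}$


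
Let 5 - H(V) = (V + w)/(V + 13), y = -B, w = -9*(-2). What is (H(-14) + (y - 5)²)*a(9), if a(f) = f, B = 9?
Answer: 1845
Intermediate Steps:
w = 18
y = -9 (y = -1*9 = -9)
H(V) = 5 - (18 + V)/(13 + V) (H(V) = 5 - (V + 18)/(V + 13) = 5 - (18 + V)/(13 + V))
(H(-14) + (y - 5)²)*a(9) = ((47 + 4*(-14))/(13 - 14) + (-9 - 5)²)*9 = ((47 - 56)/(-1) + (-14)²)*9 = (-1*(-9) + 196)*9 = (9 + 196)*9 = 205*9 = 1845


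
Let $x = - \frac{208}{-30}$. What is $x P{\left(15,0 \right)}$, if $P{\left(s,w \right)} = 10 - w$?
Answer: $\frac{208}{3} \approx 69.333$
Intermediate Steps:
$x = \frac{104}{15}$ ($x = \left(-208\right) \left(- \frac{1}{30}\right) = \frac{104}{15} \approx 6.9333$)
$x P{\left(15,0 \right)} = \frac{104 \left(10 - 0\right)}{15} = \frac{104 \left(10 + 0\right)}{15} = \frac{104}{15} \cdot 10 = \frac{208}{3}$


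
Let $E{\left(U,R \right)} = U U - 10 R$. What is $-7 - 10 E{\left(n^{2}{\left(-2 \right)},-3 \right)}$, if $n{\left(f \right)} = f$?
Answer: $-467$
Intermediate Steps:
$E{\left(U,R \right)} = U^{2} - 10 R$
$-7 - 10 E{\left(n^{2}{\left(-2 \right)},-3 \right)} = -7 - 10 \left(\left(\left(-2\right)^{2}\right)^{2} - -30\right) = -7 - 10 \left(4^{2} + 30\right) = -7 - 10 \left(16 + 30\right) = -7 - 460 = -467$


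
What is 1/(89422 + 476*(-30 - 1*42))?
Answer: 1/55150 ≈ 1.8132e-5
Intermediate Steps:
1/(89422 + 476*(-30 - 1*42)) = 1/(89422 + 476*(-30 - 42)) = 1/(89422 + 476*(-72)) = 1/(89422 - 34272) = 1/55150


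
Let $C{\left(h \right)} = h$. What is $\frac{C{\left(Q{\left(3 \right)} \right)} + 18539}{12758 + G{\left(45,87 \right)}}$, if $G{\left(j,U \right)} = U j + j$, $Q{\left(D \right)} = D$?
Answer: $\frac{9271}{8359} \approx 1.1091$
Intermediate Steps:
$G{\left(j,U \right)} = j + U j$
$\frac{C{\left(Q{\left(3 \right)} \right)} + 18539}{12758 + G{\left(45,87 \right)}} = \frac{3 + 18539}{12758 + 45 \left(1 + 87\right)} = \frac{18542}{12758 + 45 \cdot 88} = \frac{18542}{12758 + 3960} = \frac{18542}{16718} = 18542 \cdot \frac{1}{16718} = \frac{9271}{8359}$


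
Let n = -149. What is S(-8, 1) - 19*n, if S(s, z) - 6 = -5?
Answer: 2832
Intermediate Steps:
S(s, z) = 1 (S(s, z) = 6 - 5 = 1)
S(-8, 1) - 19*n = 1 - 19*(-149) = 1 + 2831 = 2832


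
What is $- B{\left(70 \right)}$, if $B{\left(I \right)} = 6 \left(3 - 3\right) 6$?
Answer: $0$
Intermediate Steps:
$B{\left(I \right)} = 0$ ($B{\left(I \right)} = 6 \cdot 0 \cdot 6 = 0 \cdot 6 = 0$)
$- B{\left(70 \right)} = \left(-1\right) 0 = 0$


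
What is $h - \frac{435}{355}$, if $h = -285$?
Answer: $- \frac{20322}{71} \approx -286.23$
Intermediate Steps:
$h - \frac{435}{355} = -285 - \frac{435}{355} = -285 - 435 \cdot \frac{1}{355} = -285 - \frac{87}{71} = - \frac{20322}{71}$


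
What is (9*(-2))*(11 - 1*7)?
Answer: -72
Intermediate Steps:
(9*(-2))*(11 - 1*7) = -18*(11 - 7) = -18*4 = -72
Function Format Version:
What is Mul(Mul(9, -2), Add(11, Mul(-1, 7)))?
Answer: -72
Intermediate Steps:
Mul(Mul(9, -2), Add(11, Mul(-1, 7))) = Mul(-18, Add(11, -7)) = Mul(-18, 4) = -72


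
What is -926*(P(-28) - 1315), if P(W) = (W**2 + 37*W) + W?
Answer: 1476970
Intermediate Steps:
P(W) = W**2 + 38*W
-926*(P(-28) - 1315) = -926*(-28*(38 - 28) - 1315) = -926*(-28*10 - 1315) = -926*(-280 - 1315) = -926*(-1595) = 1476970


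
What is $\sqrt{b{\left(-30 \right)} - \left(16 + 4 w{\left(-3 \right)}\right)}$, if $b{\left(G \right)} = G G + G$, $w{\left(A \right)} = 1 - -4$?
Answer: $\sqrt{834} \approx 28.879$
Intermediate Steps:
$w{\left(A \right)} = 5$ ($w{\left(A \right)} = 1 + 4 = 5$)
$b{\left(G \right)} = G + G^{2}$ ($b{\left(G \right)} = G^{2} + G = G + G^{2}$)
$\sqrt{b{\left(-30 \right)} - \left(16 + 4 w{\left(-3 \right)}\right)} = \sqrt{- 30 \left(1 - 30\right) - 36} = \sqrt{\left(-30\right) \left(-29\right) - 36} = \sqrt{870 - 36} = \sqrt{834}$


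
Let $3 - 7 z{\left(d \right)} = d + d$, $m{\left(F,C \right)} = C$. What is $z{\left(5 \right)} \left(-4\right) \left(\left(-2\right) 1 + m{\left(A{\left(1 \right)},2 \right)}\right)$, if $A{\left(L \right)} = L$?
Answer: $0$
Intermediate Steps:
$z{\left(d \right)} = \frac{3}{7} - \frac{2 d}{7}$ ($z{\left(d \right)} = \frac{3}{7} - \frac{d + d}{7} = \frac{3}{7} - \frac{2 d}{7}$)
$z{\left(5 \right)} \left(-4\right) \left(\left(-2\right) 1 + m{\left(A{\left(1 \right)},2 \right)}\right) = \left(\frac{3}{7} - \frac{10}{7}\right) \left(-4\right) \left(\left(-2\right) 1 + 2\right) = \left(\frac{3}{7} - \frac{10}{7}\right) \left(-4\right) \left(-2 + 2\right) = \left(-1\right) \left(-4\right) 0 = 4 \cdot 0 = 0$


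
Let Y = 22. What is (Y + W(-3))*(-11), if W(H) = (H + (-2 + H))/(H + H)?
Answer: -770/3 ≈ -256.67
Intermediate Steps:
W(H) = (-2 + 2*H)/(2*H) (W(H) = (-2 + 2*H)/((2*H)) = (-2 + 2*H)*(1/(2*H)) = (-2 + 2*H)/(2*H))
(Y + W(-3))*(-11) = (22 + (-1 - 3)/(-3))*(-11) = (22 - 1/3*(-4))*(-11) = (22 + 4/3)*(-11) = (70/3)*(-11) = -770/3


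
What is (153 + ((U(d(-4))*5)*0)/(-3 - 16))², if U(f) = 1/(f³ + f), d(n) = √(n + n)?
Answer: 23409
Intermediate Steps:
d(n) = √2*√n (d(n) = √(2*n) = √2*√n)
U(f) = 1/(f + f³)
(153 + ((U(d(-4))*5)*0)/(-3 - 16))² = (153 + ((5/(√2*√(-4) + (√2*√(-4))³))*0)/(-3 - 16))² = (153 + ((5/(√2*(2*I) + (√2*(2*I))³))*0)/(-19))² = (153 - 5/(2*I*√2 + (2*I*√2)³)*0/19)² = (153 - 5/(2*I*√2 - 16*I*√2)*0/19)² = (153 - 5/(-14*I*√2)*0/19)² = (153 - (I*√2/28)*5*0/19)² = (153 - 5*I*√2/28*0/19)² = (153 - 1/19*0)² = (153 + 0)² = 153² = 23409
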